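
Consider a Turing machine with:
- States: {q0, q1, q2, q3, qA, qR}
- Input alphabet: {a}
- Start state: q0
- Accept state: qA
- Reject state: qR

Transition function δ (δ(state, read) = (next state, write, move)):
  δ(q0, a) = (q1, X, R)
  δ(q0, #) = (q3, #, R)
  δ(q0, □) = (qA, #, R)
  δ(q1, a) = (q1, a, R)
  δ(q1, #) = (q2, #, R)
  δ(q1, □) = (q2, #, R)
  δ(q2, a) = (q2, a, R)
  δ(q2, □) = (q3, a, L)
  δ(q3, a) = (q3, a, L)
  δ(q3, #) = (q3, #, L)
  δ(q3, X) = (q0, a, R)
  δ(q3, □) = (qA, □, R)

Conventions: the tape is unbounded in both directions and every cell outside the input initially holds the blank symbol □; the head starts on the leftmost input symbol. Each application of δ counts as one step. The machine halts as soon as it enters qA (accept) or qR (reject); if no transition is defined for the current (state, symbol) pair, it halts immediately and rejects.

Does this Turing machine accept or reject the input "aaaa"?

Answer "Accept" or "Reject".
Trace (configuration after each step, as tape_left[state]tape_right with head position):
Step 0: [q0]aaaa (head at position 0)
Step 1: X[q1]aaa (head 1)
Step 2: Xa[q1]aa (head 2)
Step 3: Xaa[q1]a (head 3)
Step 4: Xaaa[q1]□ (head 4)
Step 5: Xaaa#[q2]□ (head 5)
Step 6: Xaaa[q3]#a (head 4)
Step 7: Xaa[q3]a#a (head 3)
Step 8: Xa[q3]aa#a (head 2)
Step 9: X[q3]aaa#a (head 1)
Step 10: [q3]Xaaa#a (head 0)
Step 11: a[q0]aaa#a (head 1)
Step 12: aX[q1]aa#a (head 2)
Step 13: aXa[q1]a#a (head 3)
Step 14: aXaa[q1]#a (head 4)
Step 15: aXaa#[q2]a (head 5)
Step 16: aXaa#a[q2]□ (head 6)
Step 17: aXaa#[q3]aa (head 5)
Step 18: aXaa[q3]#aa (head 4)
Step 19: aXa[q3]a#aa (head 3)
Step 20: aX[q3]aa#aa (head 2)
Step 21: a[q3]Xaa#aa (head 1)
Step 22: aa[q0]aa#aa (head 2)
Step 23: aaX[q1]a#aa (head 3)
Step 24: aaXa[q1]#aa (head 4)
Step 25: aaXa#[q2]aa (head 5)
Step 26: aaXa#a[q2]a (head 6)
Step 27: aaXa#aa[q2]□ (head 7)
Step 28: aaXa#a[q3]aa (head 6)
Step 29: aaXa#[q3]aaa (head 5)
Step 30: aaXa[q3]#aaa (head 4)
Step 31: aaX[q3]a#aaa (head 3)
Step 32: aa[q3]Xa#aaa (head 2)
Step 33: aaa[q0]a#aaa (head 3)
Step 34: aaaX[q1]#aaa (head 4)
Step 35: aaaX#[q2]aaa (head 5)
Step 36: aaaX#a[q2]aa (head 6)
Step 37: aaaX#aa[q2]a (head 7)
Step 38: aaaX#aaa[q2]□ (head 8)
Step 39: aaaX#aa[q3]aa (head 7)
Step 40: aaaX#a[q3]aaa (head 6)
Step 41: aaaX#[q3]aaaa (head 5)
Step 42: aaaX[q3]#aaaa (head 4)
Step 43: aaa[q3]X#aaaa (head 3)
Step 44: aaaa[q0]#aaaa (head 4)
Step 45: aaaa#[q3]aaaa (head 5)
Step 46: aaaa[q3]#aaaa (head 4)
Step 47: aaa[q3]a#aaaa (head 3)
Step 48: aa[q3]aa#aaaa (head 2)
Step 49: a[q3]aaa#aaaa (head 1)
Step 50: [q3]aaaa#aaaa (head 0)
Step 51: [q3]□aaaa#aaaa (head -1)
Step 52: □[qA]aaaa#aaaa (head 0)
The machine is in qA, so it halts and accepts.

Final answer: Accept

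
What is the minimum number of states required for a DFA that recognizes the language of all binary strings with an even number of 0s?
Language: binary strings with an even number of 0s
Lower bound (Myhill–Nerode): the prefixes ε, 0 are pairwise distinguishable:
  ε vs 0: suffix ε distinguishes them (ε has zero 0s (accepted), 0 has one 0 (rejected))
So any DFA needs at least 2 states.
Upper bound: a DFA with 2 states exists (one state per class above).
Minimum states: 2

Final answer: 2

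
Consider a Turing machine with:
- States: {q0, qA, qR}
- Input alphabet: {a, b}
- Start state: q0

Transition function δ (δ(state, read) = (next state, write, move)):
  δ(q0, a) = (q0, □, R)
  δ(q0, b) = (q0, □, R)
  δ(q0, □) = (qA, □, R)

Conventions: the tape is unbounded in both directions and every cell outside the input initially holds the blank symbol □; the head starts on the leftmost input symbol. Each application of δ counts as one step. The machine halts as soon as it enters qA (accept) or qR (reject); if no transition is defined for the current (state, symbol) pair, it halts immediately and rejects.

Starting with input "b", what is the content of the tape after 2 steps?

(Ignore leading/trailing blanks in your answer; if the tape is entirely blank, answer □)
Step 0: [q0]b (head at position 0)
Step 1: δ(q0, b) = (q0, □, R)  ⊢  □[q0]□ (head at position 1)
Step 2: δ(q0, □) = (qA, □, R)  ⊢  □□[qA]□ (head at position 2)
Tape after 2 steps (ignoring surrounding blanks): □

Final answer: Tape: □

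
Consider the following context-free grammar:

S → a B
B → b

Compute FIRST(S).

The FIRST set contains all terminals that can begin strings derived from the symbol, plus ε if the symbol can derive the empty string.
S has the single production S → a B, whose right-hand side begins with the terminal a. So FIRST(S) = {a}.

Final answer: {a}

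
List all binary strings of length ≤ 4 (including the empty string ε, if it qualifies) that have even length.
Checking every binary string of length 0 to 4:
  Length 0: accepted: ε | rejected: (none)
  Length 1: accepted: (none) | rejected: 0, 1
  Length 2: accepted: 00, 01, 10, 11 | rejected: (none)
  Length 3: accepted: (none) | rejected: 000, 001, 010, 011, 100, 101, 110, 111
  Length 4: accepted: 0000, 0001, 0010, 0011, 0100, 0101, 0110, 0111, 1000, 1001, 1010, 1011, 1100, 1101, 1110, 1111 | rejected: (none)
Total: 21 string(s).

Final answer: ε, 00, 01, 10, 11, 0000, 0001, 0010, 0011, 0100, 0101, 0110, 0111, 1000, 1001, 1010, 1011, 1100, 1101, 1110, 1111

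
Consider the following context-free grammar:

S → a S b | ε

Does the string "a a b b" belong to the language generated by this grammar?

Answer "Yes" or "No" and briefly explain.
A derivation exists: S ⇒ a S b ⇒ a a S b b ⇒ a a b b (using S → a S b twice, then S → ε).

Final answer: Yes - a valid derivation exists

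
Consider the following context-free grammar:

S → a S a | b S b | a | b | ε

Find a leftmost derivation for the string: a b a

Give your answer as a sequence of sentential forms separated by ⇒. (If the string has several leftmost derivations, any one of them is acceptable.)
Start with S.
Step 1: the leftmost non-terminal is S; apply S → a S a:  a S a
Step 2: the leftmost non-terminal is S; apply S → b:  a b a

Final answer: S ⇒ a S a ⇒ a b a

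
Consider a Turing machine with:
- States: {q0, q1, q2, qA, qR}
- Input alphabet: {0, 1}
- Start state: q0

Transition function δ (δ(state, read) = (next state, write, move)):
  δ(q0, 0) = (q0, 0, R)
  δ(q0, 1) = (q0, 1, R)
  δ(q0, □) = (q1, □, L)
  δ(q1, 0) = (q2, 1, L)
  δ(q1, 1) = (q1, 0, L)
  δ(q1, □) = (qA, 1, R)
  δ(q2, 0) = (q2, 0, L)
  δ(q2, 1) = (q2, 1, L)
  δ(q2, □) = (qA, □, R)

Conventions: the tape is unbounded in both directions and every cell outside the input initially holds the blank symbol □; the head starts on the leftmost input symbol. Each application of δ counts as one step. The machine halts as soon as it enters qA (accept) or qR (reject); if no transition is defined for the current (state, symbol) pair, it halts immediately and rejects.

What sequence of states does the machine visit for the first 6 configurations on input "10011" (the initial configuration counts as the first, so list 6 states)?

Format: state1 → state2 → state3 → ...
Step 0: [q0]10011 (head at position 0)
Step 1: δ(q0, 1) = (q0, 1, R)  ⊢  1[q0]0011 (head at position 1)
Step 2: δ(q0, 0) = (q0, 0, R)  ⊢  10[q0]011 (head at position 2)
Step 3: δ(q0, 0) = (q0, 0, R)  ⊢  100[q0]11 (head at position 3)
Step 4: δ(q0, 1) = (q0, 1, R)  ⊢  1001[q0]1 (head at position 4)
Step 5: δ(q0, 1) = (q0, 1, R)  ⊢  10011[q0]□ (head at position 5)
Reading off the states of these 6 configurations: q0 → q0 → q0 → q0 → q0 → q0

Final answer: q0 → q0 → q0 → q0 → q0 → q0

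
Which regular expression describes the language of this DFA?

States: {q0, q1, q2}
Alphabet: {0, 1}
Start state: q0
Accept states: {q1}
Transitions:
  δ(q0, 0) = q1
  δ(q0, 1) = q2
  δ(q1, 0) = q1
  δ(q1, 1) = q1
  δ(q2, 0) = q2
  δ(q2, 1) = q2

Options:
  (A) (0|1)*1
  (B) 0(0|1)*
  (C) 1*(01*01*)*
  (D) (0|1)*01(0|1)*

Testing sample strings against the DFA:
  '101' -> rejected
  '011' -> accepted
  '1101' -> rejected
  '10111' -> rejected
Checking each option for a counterexample:
  (A) (0|1)*1: '0' is accepted by the DFA but does not match the regex → eliminated
  (B) 0(0|1)*: agrees with the DFA on all strings of length ≤ 4
  (C) 1*(01*01*)*: ε is rejected by the DFA but matches the regex → eliminated
  (D) (0|1)*01(0|1)*: '0' is accepted by the DFA but does not match the regex → eliminated
Only (B) 0(0|1)* is consistent with the DFA.

Final answer: (B) 0(0|1)*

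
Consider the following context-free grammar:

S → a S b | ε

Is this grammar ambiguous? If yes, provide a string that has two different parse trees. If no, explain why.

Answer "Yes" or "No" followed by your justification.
At every step exactly one production applies: if the remaining string to generate is non-empty it starts with a and ends with b, forcing S → a S b; if it is empty, S → ε is forced. Hence each string a^n b^n has exactly one derivation (S → a S b applied n times, then S → ε) and one parse tree.

Final answer: No - the grammar is unambiguous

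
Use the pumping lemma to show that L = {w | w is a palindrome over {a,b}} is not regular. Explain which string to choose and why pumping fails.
Language: L = {w | w is a palindrome over {a,b}} (strings that read the same forwards and backwards)
Step 1: Assume for contradiction that L is regular, with pumping length p.
Step 2: Choose s = a^p b a^p. Then s ∈ L (it reads the same forwards and backwards) and |s| ≥ p.
Step 3: Consider any decomposition s = xyz with |xy| ≤ p and |y| > 0. Since |xy| ≤ p and the first p symbols of s are all a's, y = a^k for some k with 1 ≤ k ≤ p.
Step 4: Pumping up (i = 2): xy²z = a^(p+k) b a^p. Its reverse is a^p b a^(p+k) ≠ a^(p+k) b a^p (the single b is no longer in the middle), so xy²z is not a palindrome and xy²z ∉ L.
This contradicts the pumping lemma, so L is not regular.

Final answer: Choose s = a^p b a^p. Since |xy| ≤ p, y = a^k with k ≥ 1. Then xy²z = a^(p+k) b a^p is not a palindrome, so ∉ L.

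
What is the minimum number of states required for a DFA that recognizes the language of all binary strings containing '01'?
Language: binary strings containing '01'
Lower bound (Myhill–Nerode): the prefixes ε, 0, 01 are pairwise distinguishable:
  ε vs 01: suffix ε distinguishes them (ε is rejected, 01 is accepted)
  0 vs 01: suffix ε distinguishes them (0 is rejected, 01 is accepted)
  ε vs 0: suffix 1 distinguishes them (ε·1 = 1 is rejected, 0·1 = 01 is accepted)
So any DFA needs at least 3 states.
Upper bound: a DFA with 3 states exists (one state per class above: 'no progress', 'last symbol 0', and 'seen 01' (accepting sink)).
Minimum states: 3

Final answer: 3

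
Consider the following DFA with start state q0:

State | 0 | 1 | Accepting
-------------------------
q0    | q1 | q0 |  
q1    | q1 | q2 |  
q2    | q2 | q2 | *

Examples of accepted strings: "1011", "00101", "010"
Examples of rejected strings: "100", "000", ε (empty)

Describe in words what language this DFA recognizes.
binary strings containing '01' as a substring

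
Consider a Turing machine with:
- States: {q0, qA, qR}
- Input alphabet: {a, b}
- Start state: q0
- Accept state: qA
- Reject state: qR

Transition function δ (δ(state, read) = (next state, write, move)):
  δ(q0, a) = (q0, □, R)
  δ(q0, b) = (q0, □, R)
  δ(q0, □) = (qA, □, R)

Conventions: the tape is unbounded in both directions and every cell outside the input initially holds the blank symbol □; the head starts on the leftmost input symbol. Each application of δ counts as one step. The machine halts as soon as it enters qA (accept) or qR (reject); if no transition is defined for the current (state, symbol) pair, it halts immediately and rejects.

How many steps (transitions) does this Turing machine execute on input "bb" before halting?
Step 0: [q0]bb (head at position 0)
Step 1: δ(q0, b) = (q0, □, R)  ⊢  □[q0]b (head at position 1)
Step 2: δ(q0, b) = (q0, □, R)  ⊢  □□[q0]□ (head at position 2)
Step 3: δ(q0, □) = (qA, □, R)  ⊢  □□□[qA]□ (head at position 3)
The machine is in qA, so it halts and accepts.
Number of transitions executed: 3.

Final answer: 3 steps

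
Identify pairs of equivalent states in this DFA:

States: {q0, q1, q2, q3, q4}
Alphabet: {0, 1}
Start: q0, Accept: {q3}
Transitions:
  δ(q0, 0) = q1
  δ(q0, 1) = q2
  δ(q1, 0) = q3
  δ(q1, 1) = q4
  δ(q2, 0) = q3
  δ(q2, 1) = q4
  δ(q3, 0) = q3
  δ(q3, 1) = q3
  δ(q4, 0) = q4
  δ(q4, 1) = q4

Using the table-filling algorithm:
Round 0 – mark pairs where exactly one state is accepting: (q0,q3), (q1,q3), (q2,q3), (q3,q4)
Round 1 – newly marked: (q0,q1) [on 0: q1 vs q3, already marked]; (q0,q2) [on 0: q1 vs q3, already marked]; (q1,q4) [on 0: q3 vs q4, already marked]; (q2,q4) [on 0: q3 vs q4, already marked]
Round 2 – newly marked: (q0,q4) [on 0: q1 vs q4, already marked]
No further pairs can be marked.
(q1, q2) unmarked: δ(q1,0)=q3, δ(q2,0)=q3; δ(q1,1)=q4, δ(q2,1)=q4 → equivalent
Equivalent pairs: (q1, q2)

Final answer: Equivalent pairs: (q1, q2)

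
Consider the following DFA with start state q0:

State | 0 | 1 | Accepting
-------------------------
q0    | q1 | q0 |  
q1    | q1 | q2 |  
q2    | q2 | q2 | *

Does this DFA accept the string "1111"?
Start in q0.
Read '1': q0 → q0
Read '1': q0 → q0
Read '1': q0 → q0
Read '1': q0 → q0
Final state q0 is not accepting, so the string is rejected.

Final answer: No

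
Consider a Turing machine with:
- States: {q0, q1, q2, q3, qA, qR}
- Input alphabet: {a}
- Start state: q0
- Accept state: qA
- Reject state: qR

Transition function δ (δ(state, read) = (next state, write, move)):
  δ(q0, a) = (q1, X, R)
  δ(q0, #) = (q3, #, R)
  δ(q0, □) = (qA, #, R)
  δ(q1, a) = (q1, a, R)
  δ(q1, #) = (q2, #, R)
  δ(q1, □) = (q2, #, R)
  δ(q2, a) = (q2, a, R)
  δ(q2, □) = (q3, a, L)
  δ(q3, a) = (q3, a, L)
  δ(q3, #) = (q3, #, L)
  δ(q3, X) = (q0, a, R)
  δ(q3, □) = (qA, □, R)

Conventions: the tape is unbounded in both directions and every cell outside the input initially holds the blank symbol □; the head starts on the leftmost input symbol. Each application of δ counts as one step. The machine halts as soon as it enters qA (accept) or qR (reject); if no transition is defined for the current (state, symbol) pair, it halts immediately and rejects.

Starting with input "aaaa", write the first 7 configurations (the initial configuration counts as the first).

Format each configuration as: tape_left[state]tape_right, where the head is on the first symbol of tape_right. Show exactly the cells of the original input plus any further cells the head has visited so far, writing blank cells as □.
Step 0: [q0]aaaa (head at position 0)
Step 1: δ(q0, a) = (q1, X, R)  ⊢  X[q1]aaa (head at position 1)
Step 2: δ(q1, a) = (q1, a, R)  ⊢  Xa[q1]aa (head at position 2)
Step 3: δ(q1, a) = (q1, a, R)  ⊢  Xaa[q1]a (head at position 3)
Step 4: δ(q1, a) = (q1, a, R)  ⊢  Xaaa[q1]□ (head at position 4)
Step 5: δ(q1, □) = (q2, #, R)  ⊢  Xaaa#[q2]□ (head at position 5)
Step 6: δ(q2, □) = (q3, a, L)  ⊢  Xaaa[q3]#a (head at position 4)

Final answer: [q0]aaaa ⊢ X[q1]aaa ⊢ Xa[q1]aa ⊢ Xaa[q1]a ⊢ Xaaa[q1]□ ⊢ Xaaa#[q2]□ ⊢ Xaaa[q3]#a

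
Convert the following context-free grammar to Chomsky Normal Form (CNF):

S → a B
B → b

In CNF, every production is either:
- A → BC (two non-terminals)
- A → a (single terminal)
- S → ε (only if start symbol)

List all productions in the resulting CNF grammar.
The grammar has no ε-productions or unit productions to eliminate.
S → a B has terminal a in a right-hand side of length ≥ 2: introduce T_a → a and use T_a in place of a.
B → b is already in CNF (single terminal) – keep it.
S → a B becomes S → T_a B.
Resulting CNF grammar (3 productions): T_a → a; B → b; S → T_a B

Final answer: T_a → a; B → b; S → T_a B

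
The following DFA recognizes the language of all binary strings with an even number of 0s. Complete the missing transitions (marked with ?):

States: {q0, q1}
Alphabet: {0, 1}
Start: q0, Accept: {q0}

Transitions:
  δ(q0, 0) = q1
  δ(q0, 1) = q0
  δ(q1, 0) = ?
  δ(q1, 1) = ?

What each state remembers (consistent with the given transitions and accept states):
  q0: an even number of 0s has been read so far
  q1: an odd number of 0s has been read so far
Filling in the missing entries:
  δ(q1, 0): in q1 (an odd number of 0s has been read so far), after reading 0 we have: an even number of 0s has been read so far → q0
  δ(q1, 1): in q1 (an odd number of 0s has been read so far), after reading 1 we have: an odd number of 0s has been read so far → q1

Final answer: δ(q1, 0) = q0; δ(q1, 1) = q1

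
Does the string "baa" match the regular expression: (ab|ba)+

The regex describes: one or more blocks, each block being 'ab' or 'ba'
No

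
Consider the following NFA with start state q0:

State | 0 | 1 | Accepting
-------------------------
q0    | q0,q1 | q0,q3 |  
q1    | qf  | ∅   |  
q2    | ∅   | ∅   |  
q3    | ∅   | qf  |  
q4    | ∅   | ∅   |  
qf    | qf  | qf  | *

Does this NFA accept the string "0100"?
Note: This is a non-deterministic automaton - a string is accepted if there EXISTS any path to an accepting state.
Track the set of states the NFA could be in: start {q0}
Read '0': {q0} → {q0, q1}
Read '1': {q0, q1} → {q0, q3}
Read '0': {q0, q3} → {q0, q1}
Read '0': {q0, q1} → {q0, q1, qf}
Final set {q0, q1, qf} contains accepting state(s) {qf} → accepted.

Final answer: Yes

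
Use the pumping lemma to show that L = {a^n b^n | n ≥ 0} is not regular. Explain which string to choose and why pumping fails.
Language: L = {a^n b^n | n ≥ 0} (equal numbers of a's followed by b's)
Step 1: Assume for contradiction that L is regular, with pumping length p.
Step 2: Choose s = a^p b^p. Then s ∈ L (it has p a's followed by p b's) and |s| ≥ p.
Step 3: Consider any decomposition s = xyz with |xy| ≤ p and |y| > 0. Since |xy| ≤ p and the first p symbols of s are all a's, y = a^k for some k with 1 ≤ k ≤ p.
Step 4: Pumping up (i = 2): xy²z = a^(p+k) b^p, which has more a's than b's, so xy²z ∉ L.
This contradicts the pumping lemma, so L is not regular.

Final answer: Choose s = a^p b^p. Since |xy| ≤ p, y = a^k with k ≥ 1. Then xy²z = a^(p+k) b^p ∉ L.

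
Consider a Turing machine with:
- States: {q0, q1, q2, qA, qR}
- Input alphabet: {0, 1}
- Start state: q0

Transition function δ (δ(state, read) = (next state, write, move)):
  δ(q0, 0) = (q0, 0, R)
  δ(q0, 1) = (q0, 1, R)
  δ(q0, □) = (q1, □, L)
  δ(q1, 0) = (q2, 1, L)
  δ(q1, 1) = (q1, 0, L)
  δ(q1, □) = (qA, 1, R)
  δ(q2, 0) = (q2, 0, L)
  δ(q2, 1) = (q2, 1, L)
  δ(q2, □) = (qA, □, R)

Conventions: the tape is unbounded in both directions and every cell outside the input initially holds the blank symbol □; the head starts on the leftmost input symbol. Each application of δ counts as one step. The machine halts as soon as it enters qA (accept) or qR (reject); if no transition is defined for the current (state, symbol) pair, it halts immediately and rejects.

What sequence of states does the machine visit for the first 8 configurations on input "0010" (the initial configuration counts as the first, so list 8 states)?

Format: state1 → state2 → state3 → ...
Step 0: [q0]0010 (head at position 0)
Step 1: δ(q0, 0) = (q0, 0, R)  ⊢  0[q0]010 (head at position 1)
Step 2: δ(q0, 0) = (q0, 0, R)  ⊢  00[q0]10 (head at position 2)
Step 3: δ(q0, 1) = (q0, 1, R)  ⊢  001[q0]0 (head at position 3)
Step 4: δ(q0, 0) = (q0, 0, R)  ⊢  0010[q0]□ (head at position 4)
Step 5: δ(q0, □) = (q1, □, L)  ⊢  001[q1]0□ (head at position 3)
Step 6: δ(q1, 0) = (q2, 1, L)  ⊢  00[q2]11□ (head at position 2)
Step 7: δ(q2, 1) = (q2, 1, L)  ⊢  0[q2]011□ (head at position 1)
Reading off the states of these 8 configurations: q0 → q0 → q0 → q0 → q0 → q1 → q2 → q2

Final answer: q0 → q0 → q0 → q0 → q0 → q1 → q2 → q2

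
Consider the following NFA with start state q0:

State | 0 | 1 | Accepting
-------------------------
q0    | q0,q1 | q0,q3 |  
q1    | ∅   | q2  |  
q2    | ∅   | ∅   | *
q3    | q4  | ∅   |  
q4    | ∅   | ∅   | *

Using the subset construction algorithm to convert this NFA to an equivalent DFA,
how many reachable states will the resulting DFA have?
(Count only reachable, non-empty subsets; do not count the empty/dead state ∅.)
Start subset: {q0}
{q0}: on 0 → {q0, q1}, on 1 → {q0, q3}
{q0, q1}: on 0 → {q0, q1}, on 1 → {q0, q2, q3}
{q0, q3}: on 0 → {q0, q1, q4}, on 1 → {q0, q3}
{q0, q2, q3}: on 0 → {q0, q1, q4}, on 1 → {q0, q3}
{q0, q1, q4}: on 0 → {q0, q1}, on 1 → {q0, q2, q3}
Reachable non-empty subsets: {q0}, {q0, q1}, {q0, q3}, {q0, q2, q3}, {q0, q1, q4} — 5 in total.

Final answer: 5 states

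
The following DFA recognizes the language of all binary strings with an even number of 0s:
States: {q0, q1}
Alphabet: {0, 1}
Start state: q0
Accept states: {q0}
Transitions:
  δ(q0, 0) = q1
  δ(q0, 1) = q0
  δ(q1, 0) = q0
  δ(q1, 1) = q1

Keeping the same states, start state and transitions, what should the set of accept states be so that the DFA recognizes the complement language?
The DFA is complete (every state has a transition on every symbol), so the complement
is recognized by the same DFA with accepting and non-accepting states swapped.
Original accept states: {q0}
Complement accept states = All states - Original accept states
= {q0, q1} - {q0}
= {q1}
Complement language: strings with an ODD number of 0s

Final answer: {q1}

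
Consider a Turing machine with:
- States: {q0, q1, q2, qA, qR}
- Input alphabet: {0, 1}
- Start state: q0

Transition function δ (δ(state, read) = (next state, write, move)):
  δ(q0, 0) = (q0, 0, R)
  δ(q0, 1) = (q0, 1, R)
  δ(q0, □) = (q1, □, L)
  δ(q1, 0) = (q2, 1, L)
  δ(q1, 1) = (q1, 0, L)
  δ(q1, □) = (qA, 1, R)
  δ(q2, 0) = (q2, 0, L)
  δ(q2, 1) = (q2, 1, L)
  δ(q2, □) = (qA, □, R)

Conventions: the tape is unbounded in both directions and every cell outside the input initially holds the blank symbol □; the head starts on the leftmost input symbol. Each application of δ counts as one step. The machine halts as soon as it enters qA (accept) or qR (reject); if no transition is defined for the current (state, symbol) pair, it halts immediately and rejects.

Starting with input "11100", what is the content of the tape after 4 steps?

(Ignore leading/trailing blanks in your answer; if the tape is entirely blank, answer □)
Step 0: [q0]11100 (head at position 0)
Step 1: δ(q0, 1) = (q0, 1, R)  ⊢  1[q0]1100 (head at position 1)
Step 2: δ(q0, 1) = (q0, 1, R)  ⊢  11[q0]100 (head at position 2)
Step 3: δ(q0, 1) = (q0, 1, R)  ⊢  111[q0]00 (head at position 3)
Step 4: δ(q0, 0) = (q0, 0, R)  ⊢  1110[q0]0 (head at position 4)
Tape after 4 steps (ignoring surrounding blanks): 11100

Final answer: Tape: 11100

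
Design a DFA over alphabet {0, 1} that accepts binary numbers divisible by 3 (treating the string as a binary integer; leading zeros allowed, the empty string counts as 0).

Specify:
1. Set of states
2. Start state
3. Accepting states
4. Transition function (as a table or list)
One valid DFA (any DFA recognizing the same language is acceptable):
States: {q0, q1, q2}
Start: q0
Accepting: {q0}
Transitions (accepting states marked with *):
State | 0 | 1 | Accepting
-------------------------
q0    | q0 | q1 | *
q1    | q2 | q0 |  
q2    | q1 | q2 |  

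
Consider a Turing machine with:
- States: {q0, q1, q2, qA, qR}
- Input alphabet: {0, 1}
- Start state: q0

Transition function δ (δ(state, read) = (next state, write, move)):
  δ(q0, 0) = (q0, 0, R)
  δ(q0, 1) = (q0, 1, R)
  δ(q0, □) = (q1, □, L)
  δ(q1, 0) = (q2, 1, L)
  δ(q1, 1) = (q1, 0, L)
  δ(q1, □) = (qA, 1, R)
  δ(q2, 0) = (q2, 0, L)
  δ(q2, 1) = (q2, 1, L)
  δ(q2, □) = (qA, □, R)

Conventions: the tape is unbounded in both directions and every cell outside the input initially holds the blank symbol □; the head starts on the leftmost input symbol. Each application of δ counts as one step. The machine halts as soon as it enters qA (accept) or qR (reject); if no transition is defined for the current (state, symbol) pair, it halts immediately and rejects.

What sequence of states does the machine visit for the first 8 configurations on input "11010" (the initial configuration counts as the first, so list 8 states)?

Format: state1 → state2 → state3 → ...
Step 0: [q0]11010 (head at position 0)
Step 1: δ(q0, 1) = (q0, 1, R)  ⊢  1[q0]1010 (head at position 1)
Step 2: δ(q0, 1) = (q0, 1, R)  ⊢  11[q0]010 (head at position 2)
Step 3: δ(q0, 0) = (q0, 0, R)  ⊢  110[q0]10 (head at position 3)
Step 4: δ(q0, 1) = (q0, 1, R)  ⊢  1101[q0]0 (head at position 4)
Step 5: δ(q0, 0) = (q0, 0, R)  ⊢  11010[q0]□ (head at position 5)
Step 6: δ(q0, □) = (q1, □, L)  ⊢  1101[q1]0□ (head at position 4)
Step 7: δ(q1, 0) = (q2, 1, L)  ⊢  110[q2]11□ (head at position 3)
Reading off the states of these 8 configurations: q0 → q0 → q0 → q0 → q0 → q0 → q1 → q2

Final answer: q0 → q0 → q0 → q0 → q0 → q0 → q1 → q2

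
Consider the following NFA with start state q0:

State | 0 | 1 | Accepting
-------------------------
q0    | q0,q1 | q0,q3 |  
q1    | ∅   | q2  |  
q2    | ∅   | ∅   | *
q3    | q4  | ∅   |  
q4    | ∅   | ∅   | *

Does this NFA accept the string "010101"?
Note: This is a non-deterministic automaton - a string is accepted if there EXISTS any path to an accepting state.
Track the set of states the NFA could be in: start {q0}
Read '0': {q0} → {q0, q1}
Read '1': {q0, q1} → {q0, q2, q3}
Read '0': {q0, q2, q3} → {q0, q1, q4}
Read '1': {q0, q1, q4} → {q0, q2, q3}
Read '0': {q0, q2, q3} → {q0, q1, q4}
Read '1': {q0, q1, q4} → {q0, q2, q3}
Final set {q0, q2, q3} contains accepting state(s) {q2} → accepted.

Final answer: Yes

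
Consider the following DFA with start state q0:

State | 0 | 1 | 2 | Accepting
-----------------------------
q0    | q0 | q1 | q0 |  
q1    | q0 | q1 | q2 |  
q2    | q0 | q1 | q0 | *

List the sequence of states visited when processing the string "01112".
q0 → q0 → q1 → q1 → q1 → q2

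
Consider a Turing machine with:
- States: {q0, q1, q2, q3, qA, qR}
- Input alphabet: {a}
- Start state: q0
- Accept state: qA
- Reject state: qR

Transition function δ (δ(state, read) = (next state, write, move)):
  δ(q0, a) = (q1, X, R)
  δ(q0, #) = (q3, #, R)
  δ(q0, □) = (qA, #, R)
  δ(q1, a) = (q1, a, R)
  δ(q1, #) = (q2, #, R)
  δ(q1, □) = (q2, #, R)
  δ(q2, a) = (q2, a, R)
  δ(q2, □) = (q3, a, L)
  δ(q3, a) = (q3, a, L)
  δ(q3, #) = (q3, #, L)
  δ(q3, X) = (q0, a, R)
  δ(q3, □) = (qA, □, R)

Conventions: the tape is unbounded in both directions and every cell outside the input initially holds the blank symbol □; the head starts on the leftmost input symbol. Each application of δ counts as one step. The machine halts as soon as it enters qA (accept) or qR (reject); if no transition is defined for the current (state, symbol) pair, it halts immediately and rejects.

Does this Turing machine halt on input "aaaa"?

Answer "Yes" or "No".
Trace (configuration after each step, as tape_left[state]tape_right with head position):
Step 0: [q0]aaaa (head at position 0)
Step 1: X[q1]aaa (head 1)
Step 2: Xa[q1]aa (head 2)
Step 3: Xaa[q1]a (head 3)
Step 4: Xaaa[q1]□ (head 4)
Step 5: Xaaa#[q2]□ (head 5)
Step 6: Xaaa[q3]#a (head 4)
Step 7: Xaa[q3]a#a (head 3)
Step 8: Xa[q3]aa#a (head 2)
Step 9: X[q3]aaa#a (head 1)
Step 10: [q3]Xaaa#a (head 0)
Step 11: a[q0]aaa#a (head 1)
Step 12: aX[q1]aa#a (head 2)
Step 13: aXa[q1]a#a (head 3)
Step 14: aXaa[q1]#a (head 4)
Step 15: aXaa#[q2]a (head 5)
Step 16: aXaa#a[q2]□ (head 6)
Step 17: aXaa#[q3]aa (head 5)
Step 18: aXaa[q3]#aa (head 4)
Step 19: aXa[q3]a#aa (head 3)
Step 20: aX[q3]aa#aa (head 2)
Step 21: a[q3]Xaa#aa (head 1)
Step 22: aa[q0]aa#aa (head 2)
Step 23: aaX[q1]a#aa (head 3)
Step 24: aaXa[q1]#aa (head 4)
Step 25: aaXa#[q2]aa (head 5)
Step 26: aaXa#a[q2]a (head 6)
Step 27: aaXa#aa[q2]□ (head 7)
Step 28: aaXa#a[q3]aa (head 6)
Step 29: aaXa#[q3]aaa (head 5)
Step 30: aaXa[q3]#aaa (head 4)
Step 31: aaX[q3]a#aaa (head 3)
Step 32: aa[q3]Xa#aaa (head 2)
Step 33: aaa[q0]a#aaa (head 3)
Step 34: aaaX[q1]#aaa (head 4)
Step 35: aaaX#[q2]aaa (head 5)
Step 36: aaaX#a[q2]aa (head 6)
Step 37: aaaX#aa[q2]a (head 7)
Step 38: aaaX#aaa[q2]□ (head 8)
Step 39: aaaX#aa[q3]aa (head 7)
Step 40: aaaX#a[q3]aaa (head 6)
Step 41: aaaX#[q3]aaaa (head 5)
Step 42: aaaX[q3]#aaaa (head 4)
Step 43: aaa[q3]X#aaaa (head 3)
Step 44: aaaa[q0]#aaaa (head 4)
Step 45: aaaa#[q3]aaaa (head 5)
Step 46: aaaa[q3]#aaaa (head 4)
Step 47: aaa[q3]a#aaaa (head 3)
Step 48: aa[q3]aa#aaaa (head 2)
Step 49: a[q3]aaa#aaaa (head 1)
Step 50: [q3]aaaa#aaaa (head 0)
Step 51: [q3]□aaaa#aaaa (head -1)
Step 52: □[qA]aaaa#aaaa (head 0)
The machine is in qA, so it halts and accepts.
It halts after 52 steps.

Final answer: Yes - halts after 52 steps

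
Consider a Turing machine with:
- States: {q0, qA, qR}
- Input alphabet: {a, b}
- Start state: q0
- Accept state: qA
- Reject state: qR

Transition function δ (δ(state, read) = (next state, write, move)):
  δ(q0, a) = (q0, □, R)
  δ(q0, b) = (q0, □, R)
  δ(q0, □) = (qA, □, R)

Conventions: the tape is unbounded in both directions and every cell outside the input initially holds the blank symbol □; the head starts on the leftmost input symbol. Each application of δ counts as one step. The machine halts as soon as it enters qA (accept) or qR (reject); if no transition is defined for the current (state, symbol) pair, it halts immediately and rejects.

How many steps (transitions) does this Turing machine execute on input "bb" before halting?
Step 0: [q0]bb (head at position 0)
Step 1: δ(q0, b) = (q0, □, R)  ⊢  □[q0]b (head at position 1)
Step 2: δ(q0, b) = (q0, □, R)  ⊢  □□[q0]□ (head at position 2)
Step 3: δ(q0, □) = (qA, □, R)  ⊢  □□□[qA]□ (head at position 3)
The machine is in qA, so it halts and accepts.
Number of transitions executed: 3.

Final answer: 3 steps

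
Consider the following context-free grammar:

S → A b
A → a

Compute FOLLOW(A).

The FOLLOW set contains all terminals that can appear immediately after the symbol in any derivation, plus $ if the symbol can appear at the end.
A occurs only in S → A b, where it is immediately followed by the terminal b. So FOLLOW(A) = {b}.

Final answer: {b}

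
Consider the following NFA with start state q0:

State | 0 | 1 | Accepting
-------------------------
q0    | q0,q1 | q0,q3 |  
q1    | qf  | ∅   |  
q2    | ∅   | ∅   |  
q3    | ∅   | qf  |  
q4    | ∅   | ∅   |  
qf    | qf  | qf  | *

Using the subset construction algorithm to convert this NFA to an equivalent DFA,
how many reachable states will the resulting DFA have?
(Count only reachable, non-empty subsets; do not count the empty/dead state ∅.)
Start subset: {q0}
{q0}: on 0 → {q0, q1}, on 1 → {q0, q3}
{q0, q1}: on 0 → {q0, q1, qf}, on 1 → {q0, q3}
{q0, q3}: on 0 → {q0, q1}, on 1 → {q0, q3, qf}
{q0, q1, qf}: on 0 → {q0, q1, qf}, on 1 → {q0, q3, qf}
{q0, q3, qf}: on 0 → {q0, q1, qf}, on 1 → {q0, q3, qf}
Reachable non-empty subsets: {q0}, {q0, q1}, {q0, q3}, {q0, q1, qf}, {q0, q3, qf} — 5 in total.

Final answer: 5 states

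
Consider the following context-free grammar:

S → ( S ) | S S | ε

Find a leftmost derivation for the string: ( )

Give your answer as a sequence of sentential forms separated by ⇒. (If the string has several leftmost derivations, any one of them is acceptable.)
Start with S.
Step 1: the leftmost non-terminal is S; apply S → ( S ):  ( S )
Step 2: the leftmost non-terminal is S; apply S → ε:  ( )

Final answer: S ⇒ ( S ) ⇒ ( )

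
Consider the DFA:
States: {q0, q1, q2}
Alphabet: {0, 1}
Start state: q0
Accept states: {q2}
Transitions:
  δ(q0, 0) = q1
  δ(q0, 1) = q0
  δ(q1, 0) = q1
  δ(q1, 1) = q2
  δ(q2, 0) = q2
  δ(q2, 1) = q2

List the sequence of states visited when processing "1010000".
Starting at q0
Read '1': q0 -> q0
Read '0': q0 -> q1
Read '1': q1 -> q2
Read '0': q2 -> q2
Read '0': q2 -> q2
Read '0': q2 -> q2
Read '0': q2 -> q2

Final answer: q0 -> q0 -> q1 -> q2 -> q2 -> q2 -> q2 -> q2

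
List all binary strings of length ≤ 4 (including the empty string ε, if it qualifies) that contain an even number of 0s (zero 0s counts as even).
Checking every binary string of length 0 to 4:
  Length 0: accepted: ε | rejected: (none)
  Length 1: accepted: 1 | rejected: 0
  Length 2: accepted: 00, 11 | rejected: 01, 10
  Length 3: accepted: 001, 010, 100, 111 | rejected: 000, 011, 101, 110
  Length 4: accepted: 0000, 0011, 0101, 0110, 1001, 1010, 1100, 1111 | rejected: 0001, 0010, 0100, 0111, 1000, 1011, 1101, 1110
Total: 16 string(s).

Final answer: ε, 1, 00, 11, 001, 010, 100, 111, 0000, 0011, 0101, 0110, 1001, 1010, 1100, 1111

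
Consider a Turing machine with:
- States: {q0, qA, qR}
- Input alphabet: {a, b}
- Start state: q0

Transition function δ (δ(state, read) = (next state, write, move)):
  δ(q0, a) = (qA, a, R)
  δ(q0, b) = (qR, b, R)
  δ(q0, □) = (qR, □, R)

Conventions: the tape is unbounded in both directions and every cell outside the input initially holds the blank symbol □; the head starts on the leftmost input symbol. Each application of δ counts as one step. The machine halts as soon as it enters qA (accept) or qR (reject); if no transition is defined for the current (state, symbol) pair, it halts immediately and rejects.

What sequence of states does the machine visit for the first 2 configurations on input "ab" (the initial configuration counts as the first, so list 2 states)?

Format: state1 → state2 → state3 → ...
Step 0: [q0]ab (head at position 0)
Step 1: δ(q0, a) = (qA, a, R)  ⊢  a[qA]b (head at position 1)
Reading off the states of these 2 configurations: q0 → qA

Final answer: q0 → qA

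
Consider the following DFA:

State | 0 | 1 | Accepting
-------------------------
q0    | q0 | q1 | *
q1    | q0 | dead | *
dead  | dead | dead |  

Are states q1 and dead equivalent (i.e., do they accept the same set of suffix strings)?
Try the suffix ε (the empty string).
From q1: q1 — accepting.
From dead: dead — not accepting.
The two states disagree on this suffix, so they are not equivalent.

Final answer: No. Distinguishing string: ε (the empty string) - accepted from q1 but not from dead.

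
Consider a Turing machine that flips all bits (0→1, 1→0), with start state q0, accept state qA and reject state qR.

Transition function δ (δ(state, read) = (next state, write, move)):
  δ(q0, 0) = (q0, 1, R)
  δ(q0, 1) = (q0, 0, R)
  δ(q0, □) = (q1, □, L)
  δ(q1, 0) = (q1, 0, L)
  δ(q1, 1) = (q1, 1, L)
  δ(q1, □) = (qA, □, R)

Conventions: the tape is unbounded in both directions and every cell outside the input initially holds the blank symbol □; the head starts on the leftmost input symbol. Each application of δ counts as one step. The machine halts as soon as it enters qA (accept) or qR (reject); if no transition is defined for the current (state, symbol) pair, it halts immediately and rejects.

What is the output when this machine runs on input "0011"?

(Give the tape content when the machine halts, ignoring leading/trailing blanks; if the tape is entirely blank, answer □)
Step 0: [q0]0011 (head at position 0)
Step 1: δ(q0, 0) = (q0, 1, R)  ⊢  1[q0]011 (head at position 1)
Step 2: δ(q0, 0) = (q0, 1, R)  ⊢  11[q0]11 (head at position 2)
Step 3: δ(q0, 1) = (q0, 0, R)  ⊢  110[q0]1 (head at position 3)
Step 4: δ(q0, 1) = (q0, 0, R)  ⊢  1100[q0]□ (head at position 4)
Step 5: δ(q0, □) = (q1, □, L)  ⊢  110[q1]0□ (head at position 3)
Step 6: δ(q1, 0) = (q1, 0, L)  ⊢  11[q1]00□ (head at position 2)
Step 7: δ(q1, 0) = (q1, 0, L)  ⊢  1[q1]100□ (head at position 1)
Step 8: δ(q1, 1) = (q1, 1, L)  ⊢  [q1]1100□ (head at position 0)
Step 9: δ(q1, 1) = (q1, 1, L)  ⊢  [q1]□1100□ (head at position -1)
Step 10: δ(q1, □) = (qA, □, R)  ⊢  □[qA]1100□ (head at position 0)
The machine is in qA, so it halts and accepts.
Tape content when halted (ignoring surrounding blanks): 1100

Final answer: Output: 1100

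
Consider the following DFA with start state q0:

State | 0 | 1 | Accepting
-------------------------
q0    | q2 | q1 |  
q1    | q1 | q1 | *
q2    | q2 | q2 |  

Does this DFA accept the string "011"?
Start in q0.
Read '0': q0 → q2
Read '1': q2 → q2
Read '1': q2 → q2
Final state q2 is not accepting, so the string is rejected.

Final answer: No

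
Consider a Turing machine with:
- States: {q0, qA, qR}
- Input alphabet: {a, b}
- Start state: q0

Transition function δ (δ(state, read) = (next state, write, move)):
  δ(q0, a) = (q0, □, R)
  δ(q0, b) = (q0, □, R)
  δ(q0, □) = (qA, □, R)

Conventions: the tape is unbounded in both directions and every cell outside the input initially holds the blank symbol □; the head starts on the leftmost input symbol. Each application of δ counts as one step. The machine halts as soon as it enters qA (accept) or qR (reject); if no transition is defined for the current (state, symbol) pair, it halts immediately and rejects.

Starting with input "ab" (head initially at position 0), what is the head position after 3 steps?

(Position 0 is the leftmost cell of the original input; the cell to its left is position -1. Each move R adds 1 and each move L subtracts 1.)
Step 0: [q0]ab (head at position 0)
Step 1: δ(q0, a) = (q0, □, R)  ⊢  □[q0]b (head at position 1)
Step 2: δ(q0, b) = (q0, □, R)  ⊢  □□[q0]□ (head at position 2)
Step 3: δ(q0, □) = (qA, □, R)  ⊢  □□□[qA]□ (head at position 3)
Head position after 3 steps: 3

Final answer: Position 3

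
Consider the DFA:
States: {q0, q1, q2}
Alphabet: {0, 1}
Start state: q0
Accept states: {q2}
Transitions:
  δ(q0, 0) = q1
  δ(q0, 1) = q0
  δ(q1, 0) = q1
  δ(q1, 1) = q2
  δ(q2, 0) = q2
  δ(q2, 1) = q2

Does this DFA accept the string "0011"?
Processing string "0011":
  q0 --0--> q1
  q1 --0--> q1
  q1 --1--> q2
  q2 --1--> q2
Final state: q2
Accept states: {q2}
q2 is an accept state, so the string is accepted.

Final answer: Yes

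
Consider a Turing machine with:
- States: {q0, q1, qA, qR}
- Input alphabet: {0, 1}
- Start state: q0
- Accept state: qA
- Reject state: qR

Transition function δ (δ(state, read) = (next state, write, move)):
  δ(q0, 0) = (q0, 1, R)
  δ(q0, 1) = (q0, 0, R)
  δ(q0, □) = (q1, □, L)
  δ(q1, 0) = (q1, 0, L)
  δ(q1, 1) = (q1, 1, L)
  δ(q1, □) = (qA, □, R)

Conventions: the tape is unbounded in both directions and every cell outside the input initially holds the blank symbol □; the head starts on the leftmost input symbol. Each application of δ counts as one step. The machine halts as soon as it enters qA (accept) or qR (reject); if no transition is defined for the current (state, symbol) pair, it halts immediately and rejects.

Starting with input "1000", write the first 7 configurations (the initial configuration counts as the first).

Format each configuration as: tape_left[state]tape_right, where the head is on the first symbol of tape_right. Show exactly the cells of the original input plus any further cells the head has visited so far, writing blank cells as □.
Step 0: [q0]1000 (head at position 0)
Step 1: δ(q0, 1) = (q0, 0, R)  ⊢  0[q0]000 (head at position 1)
Step 2: δ(q0, 0) = (q0, 1, R)  ⊢  01[q0]00 (head at position 2)
Step 3: δ(q0, 0) = (q0, 1, R)  ⊢  011[q0]0 (head at position 3)
Step 4: δ(q0, 0) = (q0, 1, R)  ⊢  0111[q0]□ (head at position 4)
Step 5: δ(q0, □) = (q1, □, L)  ⊢  011[q1]1□ (head at position 3)
Step 6: δ(q1, 1) = (q1, 1, L)  ⊢  01[q1]11□ (head at position 2)

Final answer: [q0]1000 ⊢ 0[q0]000 ⊢ 01[q0]00 ⊢ 011[q0]0 ⊢ 0111[q0]□ ⊢ 011[q1]1□ ⊢ 01[q1]11□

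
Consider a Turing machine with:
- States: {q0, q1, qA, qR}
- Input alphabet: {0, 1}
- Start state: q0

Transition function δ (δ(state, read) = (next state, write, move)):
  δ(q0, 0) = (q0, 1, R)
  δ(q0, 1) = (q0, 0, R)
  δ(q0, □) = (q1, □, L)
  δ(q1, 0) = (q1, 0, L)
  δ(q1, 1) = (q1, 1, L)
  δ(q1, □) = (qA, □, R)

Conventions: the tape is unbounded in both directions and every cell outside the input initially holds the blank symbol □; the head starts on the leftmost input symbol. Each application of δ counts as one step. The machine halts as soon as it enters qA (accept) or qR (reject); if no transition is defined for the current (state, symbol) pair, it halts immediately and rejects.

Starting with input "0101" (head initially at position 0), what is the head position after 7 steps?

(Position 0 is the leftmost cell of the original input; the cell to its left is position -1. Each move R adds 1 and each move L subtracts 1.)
Step 0: [q0]0101 (head at position 0)
Step 1: δ(q0, 0) = (q0, 1, R)  ⊢  1[q0]101 (head at position 1)
Step 2: δ(q0, 1) = (q0, 0, R)  ⊢  10[q0]01 (head at position 2)
Step 3: δ(q0, 0) = (q0, 1, R)  ⊢  101[q0]1 (head at position 3)
Step 4: δ(q0, 1) = (q0, 0, R)  ⊢  1010[q0]□ (head at position 4)
Step 5: δ(q0, □) = (q1, □, L)  ⊢  101[q1]0□ (head at position 3)
Step 6: δ(q1, 0) = (q1, 0, L)  ⊢  10[q1]10□ (head at position 2)
Step 7: δ(q1, 1) = (q1, 1, L)  ⊢  1[q1]010□ (head at position 1)
Head position after 7 steps: 1

Final answer: Position 1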